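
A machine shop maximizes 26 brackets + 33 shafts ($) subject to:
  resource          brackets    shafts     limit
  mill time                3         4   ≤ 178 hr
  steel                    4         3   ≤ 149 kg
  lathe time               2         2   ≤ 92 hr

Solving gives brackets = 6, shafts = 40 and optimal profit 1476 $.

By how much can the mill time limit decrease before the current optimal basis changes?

5

Binding constraints: mill time, lathe time. The basis is B = [[3,4],[2,2]] with det -2.
Per unit decrease in mill time, x* moves by d = (1, -1).
The basis stays optimal until steel becomes binding; allowable decrease = 5 hr.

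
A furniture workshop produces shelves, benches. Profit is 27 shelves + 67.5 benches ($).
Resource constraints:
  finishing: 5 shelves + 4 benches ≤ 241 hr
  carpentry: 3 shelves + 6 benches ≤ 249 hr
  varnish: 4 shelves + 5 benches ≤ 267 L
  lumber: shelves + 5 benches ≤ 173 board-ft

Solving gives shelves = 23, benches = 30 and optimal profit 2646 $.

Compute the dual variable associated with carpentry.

7.5

Check each constraint at x*: finishing 235/241 (slack 6); carpentry 249/249 (tight); varnish 242/267 (slack 25); lumber 173/173 (tight).
By complementary slackness, y = 0 for the non-binding constraints.
Dual feasibility on the basic columns requires 3·y_carpentry + 1·y_lumber = 27, 6·y_carpentry + 5·y_lumber = 67.5.
Solving: y_carpentry = 7.5, y_lumber = 4.5.
Shadow price of carpentry = 7.5.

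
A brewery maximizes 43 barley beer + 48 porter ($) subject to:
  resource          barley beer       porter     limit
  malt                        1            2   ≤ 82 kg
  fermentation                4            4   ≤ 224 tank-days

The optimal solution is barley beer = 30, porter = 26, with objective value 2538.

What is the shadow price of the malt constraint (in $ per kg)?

Both malt and fermentation are binding at x*.
From A_Bᵀ y = c: 1·y_malt + 4·y_fermentation = 43; 2·y_malt + 4·y_fermentation = 48.
This yields shadow prices y_malt = 5, y_fermentation = 9.5.
Shadow price of malt = 5.

5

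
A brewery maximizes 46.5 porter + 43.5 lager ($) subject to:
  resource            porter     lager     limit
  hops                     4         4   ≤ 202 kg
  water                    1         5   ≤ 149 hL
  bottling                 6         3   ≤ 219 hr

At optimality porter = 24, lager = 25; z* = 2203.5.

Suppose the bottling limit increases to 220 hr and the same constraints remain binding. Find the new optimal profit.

Check each constraint at x*: hops 196/202 (slack 6); water 149/149 (tight); bottling 219/219 (tight).
Slack constraints have shadow price 0 (complementary slackness).
The binding rows give the dual system: 1·y_water + 6·y_bottling = 46.5 and 5·y_water + 3·y_bottling = 43.5.
→ y_water = 4.5 and y_bottling = 7.
Δz = y_bottling·Δb = 7 × (1) = 7, so new z* = 2203.5 + 7 = 2210.5.

2210.5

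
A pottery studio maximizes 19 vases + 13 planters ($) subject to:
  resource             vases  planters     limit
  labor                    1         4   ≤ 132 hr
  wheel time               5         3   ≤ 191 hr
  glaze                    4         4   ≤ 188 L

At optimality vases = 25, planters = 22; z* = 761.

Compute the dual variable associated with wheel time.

3

Binding: wheel time and glaze. Non-binding: labor (19 unused).
By complementary slackness, y = 0 for the non-binding constraint.
The binding rows give the dual system: 5·y_wheel time + 4·y_glaze = 19 and 3·y_wheel time + 4·y_glaze = 13.
This yields shadow prices y_wheel time = 3, y_glaze = 1.
Shadow price of wheel time = 3.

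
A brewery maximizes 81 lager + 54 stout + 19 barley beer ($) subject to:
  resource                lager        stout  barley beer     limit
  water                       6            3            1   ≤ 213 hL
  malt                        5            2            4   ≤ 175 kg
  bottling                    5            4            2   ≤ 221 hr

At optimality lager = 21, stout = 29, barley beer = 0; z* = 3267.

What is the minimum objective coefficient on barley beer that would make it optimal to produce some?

Binding: water and bottling. Non-binding: malt (12 unused).
Slack constraints have shadow price 0 (complementary slackness).
Dual feasibility on the basic columns requires 6·y_water + 5·y_bottling = 81, 3·y_water + 4·y_bottling = 54.
Solving: y_water = 6, y_bottling = 9.
barley beer enters the basis when its profit ≥ yᵀa₃ = 6·1 + 9·2 = 24.

24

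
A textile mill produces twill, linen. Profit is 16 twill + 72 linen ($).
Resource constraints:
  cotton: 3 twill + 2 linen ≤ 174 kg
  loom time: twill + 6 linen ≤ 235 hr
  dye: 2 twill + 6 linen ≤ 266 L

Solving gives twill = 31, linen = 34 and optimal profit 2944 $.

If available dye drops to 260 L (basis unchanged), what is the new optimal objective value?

2920

At the optimum: cotton uses 161 of 174 (slack = 13); loom time uses 235 of 235 (binding); dye uses 266 of 266 (binding).
Slack constraints have shadow price 0 (complementary slackness).
From A_Bᵀ y = c: 1·y_loom time + 2·y_dye = 16; 6·y_loom time + 6·y_dye = 72.
→ y_loom time = 8 and y_dye = 4.
Δz = y_dye·Δb = 4 × (-6) = -24, so new z* = 2944 − 24 = 2920.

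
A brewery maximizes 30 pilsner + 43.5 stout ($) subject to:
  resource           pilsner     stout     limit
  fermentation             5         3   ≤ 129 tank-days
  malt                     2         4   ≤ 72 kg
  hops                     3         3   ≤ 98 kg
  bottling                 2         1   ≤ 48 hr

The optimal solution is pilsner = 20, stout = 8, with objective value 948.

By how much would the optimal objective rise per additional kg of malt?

Check each constraint at x*: fermentation 124/129 (slack 5); malt 72/72 (tight); hops 84/98 (slack 14); bottling 48/48 (tight).
Since fermentation, hops are not tight, their duals are 0.
Dual feasibility on the basic columns requires 2·y_malt + 2·y_bottling = 30, 4·y_malt + 1·y_bottling = 43.5.
→ y_malt = 9.5 and y_bottling = 5.5.
Shadow price of malt = 9.5.

9.5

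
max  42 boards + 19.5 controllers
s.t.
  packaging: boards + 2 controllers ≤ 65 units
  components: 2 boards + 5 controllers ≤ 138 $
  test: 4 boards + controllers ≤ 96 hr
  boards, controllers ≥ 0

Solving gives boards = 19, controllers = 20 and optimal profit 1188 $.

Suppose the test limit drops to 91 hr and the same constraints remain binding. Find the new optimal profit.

1140.5

Check each constraint at x*: packaging 59/65 (slack 6); components 138/138 (tight); test 96/96 (tight).
Since packaging is not tight, its dual is 0.
Dual feasibility on the basic columns requires 2·y_components + 4·y_test = 42, 5·y_components + 1·y_test = 19.5.
→ y_components = 2 and y_test = 9.5.
Δz = y_test·Δb = 9.5 × (-5) = -47.5, so new z* = 1188 − 47.5 = 1140.5.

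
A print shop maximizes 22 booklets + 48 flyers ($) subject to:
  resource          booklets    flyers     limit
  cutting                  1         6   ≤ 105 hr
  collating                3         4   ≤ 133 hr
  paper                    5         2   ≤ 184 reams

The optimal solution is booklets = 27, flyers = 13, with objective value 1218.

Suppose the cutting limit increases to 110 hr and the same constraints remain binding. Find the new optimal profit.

Check each constraint at x*: cutting 105/105 (tight); collating 133/133 (tight); paper 161/184 (slack 23).
Slack constraints have shadow price 0 (complementary slackness).
From A_Bᵀ y = c: 1·y_cutting + 3·y_collating = 22; 6·y_cutting + 4·y_collating = 48.
This yields shadow prices y_cutting = 4, y_collating = 6.
Δz = y_cutting·Δb = 4 × (5) = 20, so new z* = 1218 + 20 = 1238.

1238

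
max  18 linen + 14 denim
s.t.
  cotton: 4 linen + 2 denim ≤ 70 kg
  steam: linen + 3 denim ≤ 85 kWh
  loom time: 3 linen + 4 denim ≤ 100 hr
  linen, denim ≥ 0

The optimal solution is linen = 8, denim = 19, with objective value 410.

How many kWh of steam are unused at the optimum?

20

steam used = 1·8 + 3·19 = 65; slack = 85 − 65 = 20.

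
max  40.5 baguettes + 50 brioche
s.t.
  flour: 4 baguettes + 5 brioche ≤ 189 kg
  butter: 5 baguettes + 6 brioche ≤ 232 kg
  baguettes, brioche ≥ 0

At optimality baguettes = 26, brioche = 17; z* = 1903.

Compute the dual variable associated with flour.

Check each constraint at x*: flour 189/189 (tight); butter 232/232 (tight).
The binding rows give the dual system: 4·y_flour + 5·y_butter = 40.5 and 5·y_flour + 6·y_butter = 50.
This yields shadow prices y_flour = 7, y_butter = 2.5.
Shadow price of flour = 7.

7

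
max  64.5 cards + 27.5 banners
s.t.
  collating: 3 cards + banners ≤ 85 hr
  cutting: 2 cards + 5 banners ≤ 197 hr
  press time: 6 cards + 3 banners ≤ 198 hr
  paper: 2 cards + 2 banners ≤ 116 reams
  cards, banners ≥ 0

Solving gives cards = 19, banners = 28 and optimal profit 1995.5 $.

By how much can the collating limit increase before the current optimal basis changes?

14

Binding constraints: collating, press time. The basis is B = [[3,1],[6,3]] with det 3.
Per unit increase in collating, x* moves by d = (1, -2).
The basis stays optimal until banners reaches 0; allowable increase = 14 hr.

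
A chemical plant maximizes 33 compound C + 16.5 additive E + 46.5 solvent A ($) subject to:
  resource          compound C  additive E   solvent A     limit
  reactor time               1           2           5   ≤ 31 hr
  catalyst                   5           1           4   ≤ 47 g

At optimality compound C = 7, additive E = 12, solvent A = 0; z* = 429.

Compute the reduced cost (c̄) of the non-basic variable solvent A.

-3

Both reactor time and catalyst are binding at x*.
The binding rows give the dual system: 1·y_reactor time + 5·y_catalyst = 33 and 2·y_reactor time + 1·y_catalyst = 16.5.
→ y_reactor time = 5.5 and y_catalyst = 5.5.
Reduced cost of solvent A: c₃ − yᵀa₃ = 46.5 − (5.5·5 + 5.5·4) = 46.5 − 49.5 = -3.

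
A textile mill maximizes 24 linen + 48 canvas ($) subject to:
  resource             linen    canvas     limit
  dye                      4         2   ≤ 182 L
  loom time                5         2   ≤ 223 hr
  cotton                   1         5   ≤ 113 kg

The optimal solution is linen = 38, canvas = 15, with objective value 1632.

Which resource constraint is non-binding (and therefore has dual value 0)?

loom time

dye: 182/182 (binding)
loom time: 220/223 (slack 3)
cotton: 113/113 (binding)
By complementary slackness, a constraint with positive slack has shadow price 0 → loom time.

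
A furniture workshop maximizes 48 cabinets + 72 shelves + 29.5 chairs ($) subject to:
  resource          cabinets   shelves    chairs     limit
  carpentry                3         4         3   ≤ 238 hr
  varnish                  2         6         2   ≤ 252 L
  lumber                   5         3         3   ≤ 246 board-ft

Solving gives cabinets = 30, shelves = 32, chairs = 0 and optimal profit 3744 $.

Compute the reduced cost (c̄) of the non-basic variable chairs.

-6.5

At the optimum: carpentry uses 218 of 238 (slack = 20); varnish uses 252 of 252 (binding); lumber uses 246 of 246 (binding).
By complementary slackness, y = 0 for the non-binding constraint.
The binding rows give the dual system: 2·y_varnish + 5·y_lumber = 48 and 6·y_varnish + 3·y_lumber = 72.
→ y_varnish = 9 and y_lumber = 6.
Reduced cost of chairs: c₃ − yᵀa₃ = 29.5 − (9·2 + 6·3) = 29.5 − 36 = -6.5.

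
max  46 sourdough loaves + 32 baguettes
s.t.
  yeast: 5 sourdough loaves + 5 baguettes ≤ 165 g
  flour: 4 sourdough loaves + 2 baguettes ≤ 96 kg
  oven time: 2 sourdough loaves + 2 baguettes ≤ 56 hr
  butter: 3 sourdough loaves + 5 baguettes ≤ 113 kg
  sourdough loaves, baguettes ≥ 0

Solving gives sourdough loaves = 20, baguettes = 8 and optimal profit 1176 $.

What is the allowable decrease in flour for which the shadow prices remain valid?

Binding constraints: flour, oven time. The basis is B = [[4,2],[2,2]] with det 4.
Per unit decrease in flour, x* moves by d = (-0.5, 0.5).
The basis stays optimal until butter becomes binding; allowable decrease = 13 kg.

13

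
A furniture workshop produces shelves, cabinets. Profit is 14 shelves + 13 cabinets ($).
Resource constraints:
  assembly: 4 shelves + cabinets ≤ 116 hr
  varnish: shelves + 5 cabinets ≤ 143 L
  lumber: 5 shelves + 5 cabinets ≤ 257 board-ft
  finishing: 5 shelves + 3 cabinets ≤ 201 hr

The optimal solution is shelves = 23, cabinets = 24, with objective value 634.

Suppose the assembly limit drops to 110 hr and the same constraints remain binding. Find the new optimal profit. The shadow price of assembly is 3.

616

Δb = -6, so new z* = 634 + (3)·(-6) = 634 − 18 = 616.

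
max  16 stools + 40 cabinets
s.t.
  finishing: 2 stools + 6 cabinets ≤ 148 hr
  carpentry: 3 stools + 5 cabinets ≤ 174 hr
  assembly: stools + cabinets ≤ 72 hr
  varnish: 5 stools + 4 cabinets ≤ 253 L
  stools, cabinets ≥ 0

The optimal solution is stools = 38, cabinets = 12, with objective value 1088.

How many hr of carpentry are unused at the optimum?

carpentry used = 3·38 + 5·12 = 174; slack = 174 − 174 = 0.

0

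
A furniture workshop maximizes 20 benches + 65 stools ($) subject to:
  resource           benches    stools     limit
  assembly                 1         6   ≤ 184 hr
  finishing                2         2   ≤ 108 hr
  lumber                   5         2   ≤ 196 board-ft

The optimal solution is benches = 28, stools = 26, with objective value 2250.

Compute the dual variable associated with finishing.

At the optimum: assembly uses 184 of 184 (binding); finishing uses 108 of 108 (binding); lumber uses 192 of 196 (slack = 4).
Since lumber is not tight, its dual is 0.
Dual feasibility on the basic columns requires 1·y_assembly + 2·y_finishing = 20, 6·y_assembly + 2·y_finishing = 65.
→ y_assembly = 9 and y_finishing = 5.5.
Shadow price of finishing = 5.5.

5.5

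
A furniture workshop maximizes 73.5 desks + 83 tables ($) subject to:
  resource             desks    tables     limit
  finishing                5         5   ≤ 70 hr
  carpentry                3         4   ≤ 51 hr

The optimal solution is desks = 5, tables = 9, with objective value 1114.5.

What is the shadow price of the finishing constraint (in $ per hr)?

9

At the optimum: finishing uses 70 of 70 (binding); carpentry uses 51 of 51 (binding).
From A_Bᵀ y = c: 5·y_finishing + 3·y_carpentry = 73.5; 5·y_finishing + 4·y_carpentry = 83.
→ y_finishing = 9 and y_carpentry = 9.5.
Shadow price of finishing = 9.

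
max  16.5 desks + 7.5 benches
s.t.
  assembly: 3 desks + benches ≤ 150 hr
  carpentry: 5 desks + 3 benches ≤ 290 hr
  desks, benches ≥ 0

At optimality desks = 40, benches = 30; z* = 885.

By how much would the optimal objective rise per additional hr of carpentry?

1.5

At the optimum: assembly uses 150 of 150 (binding); carpentry uses 290 of 290 (binding).
The binding rows give the dual system: 3·y_assembly + 5·y_carpentry = 16.5 and 1·y_assembly + 3·y_carpentry = 7.5.
Solving: y_assembly = 3, y_carpentry = 1.5.
Shadow price of carpentry = 1.5.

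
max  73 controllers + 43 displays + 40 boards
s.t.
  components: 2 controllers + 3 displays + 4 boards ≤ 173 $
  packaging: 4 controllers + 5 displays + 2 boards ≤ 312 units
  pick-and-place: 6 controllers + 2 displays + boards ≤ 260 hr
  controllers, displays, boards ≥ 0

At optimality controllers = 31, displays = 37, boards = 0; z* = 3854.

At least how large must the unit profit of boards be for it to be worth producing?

41.5

Binding: components and pick-and-place. Non-binding: packaging (3 unused).
Since packaging is not tight, its dual is 0.
From A_Bᵀ y = c: 2·y_components + 6·y_pick-and-place = 73; 3·y_components + 2·y_pick-and-place = 43.
→ y_components = 8 and y_pick-and-place = 9.5.
boards enters the basis when its profit ≥ yᵀa₃ = 8·4 + 9.5·1 = 41.5.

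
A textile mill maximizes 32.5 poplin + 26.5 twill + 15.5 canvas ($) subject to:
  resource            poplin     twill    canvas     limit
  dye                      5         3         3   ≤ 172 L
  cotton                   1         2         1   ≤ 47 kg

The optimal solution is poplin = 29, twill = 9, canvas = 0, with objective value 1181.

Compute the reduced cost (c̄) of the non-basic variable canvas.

-6

Check each constraint at x*: dye 172/172 (tight); cotton 47/47 (tight).
From A_Bᵀ y = c: 5·y_dye + 1·y_cotton = 32.5; 3·y_dye + 2·y_cotton = 26.5.
This yields shadow prices y_dye = 5.5, y_cotton = 5.
Reduced cost of canvas: c₃ − yᵀa₃ = 15.5 − (5.5·3 + 5·1) = 15.5 − 21.5 = -6.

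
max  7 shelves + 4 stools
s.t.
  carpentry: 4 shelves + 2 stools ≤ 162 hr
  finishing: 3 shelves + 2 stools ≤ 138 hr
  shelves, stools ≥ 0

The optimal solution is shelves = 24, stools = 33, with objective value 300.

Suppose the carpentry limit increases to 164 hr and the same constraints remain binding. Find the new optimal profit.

302

At the optimum: carpentry uses 162 of 162 (binding); finishing uses 138 of 138 (binding).
The binding rows give the dual system: 4·y_carpentry + 3·y_finishing = 7 and 2·y_carpentry + 2·y_finishing = 4.
→ y_carpentry = 1 and y_finishing = 1.
Δz = y_carpentry·Δb = 1 × (2) = 2, so new z* = 300 + 2 = 302.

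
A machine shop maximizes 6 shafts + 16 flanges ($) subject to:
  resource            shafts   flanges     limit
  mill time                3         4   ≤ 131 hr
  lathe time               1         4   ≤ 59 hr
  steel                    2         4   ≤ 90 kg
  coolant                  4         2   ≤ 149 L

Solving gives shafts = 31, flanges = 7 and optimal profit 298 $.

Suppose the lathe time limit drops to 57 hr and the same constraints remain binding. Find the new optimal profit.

294

At the optimum: mill time uses 121 of 131 (slack = 10); lathe time uses 59 of 59 (binding); steel uses 90 of 90 (binding); coolant uses 138 of 149 (slack = 11).
Slack constraints have shadow price 0 (complementary slackness).
Dual feasibility on the basic columns requires 1·y_lathe time + 2·y_steel = 6, 4·y_lathe time + 4·y_steel = 16.
Solving: y_lathe time = 2, y_steel = 2.
Δz = y_lathe time·Δb = 2 × (-2) = -4, so new z* = 298 − 4 = 294.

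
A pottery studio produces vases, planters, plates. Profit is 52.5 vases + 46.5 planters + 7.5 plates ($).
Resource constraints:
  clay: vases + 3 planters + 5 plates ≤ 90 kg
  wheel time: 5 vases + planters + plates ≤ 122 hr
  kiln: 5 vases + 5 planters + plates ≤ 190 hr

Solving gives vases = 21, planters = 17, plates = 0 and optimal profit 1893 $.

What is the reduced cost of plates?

-3

At the optimum: clay uses 72 of 90 (slack = 18); wheel time uses 122 of 122 (binding); kiln uses 190 of 190 (binding).
Slack constraints have shadow price 0 (complementary slackness).
The binding rows give the dual system: 5·y_wheel time + 5·y_kiln = 52.5 and 1·y_wheel time + 5·y_kiln = 46.5.
This yields shadow prices y_wheel time = 1.5, y_kiln = 9.
Reduced cost of plates: c₃ − yᵀa₃ = 7.5 − (1.5·1 + 9·1) = 7.5 − 10.5 = -3.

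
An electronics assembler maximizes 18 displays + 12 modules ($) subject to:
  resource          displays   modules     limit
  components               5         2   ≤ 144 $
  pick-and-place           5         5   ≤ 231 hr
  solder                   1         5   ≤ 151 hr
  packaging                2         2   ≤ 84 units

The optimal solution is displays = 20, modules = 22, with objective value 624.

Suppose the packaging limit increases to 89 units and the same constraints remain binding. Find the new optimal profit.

Binding: components and packaging. Non-binding: pick-and-place (21 unused), solder (21 unused).
Since pick-and-place, solder are not tight, their duals are 0.
Dual feasibility on the basic columns requires 5·y_components + 2·y_packaging = 18, 2·y_components + 2·y_packaging = 12.
This yields shadow prices y_components = 2, y_packaging = 4.
Δz = y_packaging·Δb = 4 × (5) = 20, so new z* = 624 + 20 = 644.

644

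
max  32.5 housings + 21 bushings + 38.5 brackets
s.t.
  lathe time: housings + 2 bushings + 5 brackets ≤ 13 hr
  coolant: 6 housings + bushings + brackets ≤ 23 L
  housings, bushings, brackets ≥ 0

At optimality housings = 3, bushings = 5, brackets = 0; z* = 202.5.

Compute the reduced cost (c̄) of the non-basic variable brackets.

Check each constraint at x*: lathe time 13/13 (tight); coolant 23/23 (tight).
The binding rows give the dual system: 1·y_lathe time + 6·y_coolant = 32.5 and 2·y_lathe time + 1·y_coolant = 21.
→ y_lathe time = 8.5 and y_coolant = 4.
Reduced cost of brackets: c₃ − yᵀa₃ = 38.5 − (8.5·5 + 4·1) = 38.5 − 46.5 = -8.

-8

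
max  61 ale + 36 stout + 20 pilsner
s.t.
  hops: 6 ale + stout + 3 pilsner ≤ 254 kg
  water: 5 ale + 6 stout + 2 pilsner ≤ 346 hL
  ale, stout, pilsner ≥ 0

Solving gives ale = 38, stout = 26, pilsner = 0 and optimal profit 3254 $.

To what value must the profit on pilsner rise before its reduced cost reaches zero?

Both hops and water are binding at x*.
From A_Bᵀ y = c: 6·y_hops + 5·y_water = 61; 1·y_hops + 6·y_water = 36.
This yields shadow prices y_hops = 6, y_water = 5.
pilsner enters the basis when its profit ≥ yᵀa₃ = 6·3 + 5·2 = 28.

28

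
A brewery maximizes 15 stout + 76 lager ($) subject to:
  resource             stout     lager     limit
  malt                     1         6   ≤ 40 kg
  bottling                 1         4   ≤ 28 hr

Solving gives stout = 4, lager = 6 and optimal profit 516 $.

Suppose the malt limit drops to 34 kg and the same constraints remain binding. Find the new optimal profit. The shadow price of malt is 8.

Δb = -6, so new z* = 516 + (8)·(-6) = 516 − 48 = 468.

468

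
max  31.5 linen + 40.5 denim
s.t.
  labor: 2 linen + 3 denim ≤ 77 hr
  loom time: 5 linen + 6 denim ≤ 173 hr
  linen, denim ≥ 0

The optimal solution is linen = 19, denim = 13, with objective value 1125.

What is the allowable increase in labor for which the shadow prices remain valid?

Binding constraints: labor, loom time. The basis is B = [[2,3],[5,6]] with det -3.
Per unit increase in labor, x* moves by d = (-2, 1.6667).
The basis stays optimal until linen reaches 0; allowable increase = 9.5 hr.

9.5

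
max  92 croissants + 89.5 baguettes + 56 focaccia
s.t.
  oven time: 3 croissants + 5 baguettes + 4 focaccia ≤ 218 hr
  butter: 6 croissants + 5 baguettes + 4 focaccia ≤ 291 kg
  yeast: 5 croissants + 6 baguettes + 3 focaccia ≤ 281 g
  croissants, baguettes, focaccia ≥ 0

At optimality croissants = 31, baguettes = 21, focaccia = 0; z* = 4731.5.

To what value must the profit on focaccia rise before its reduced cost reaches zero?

Binding: butter and yeast. Non-binding: oven time (20 unused).
By complementary slackness, y = 0 for the non-binding constraint.
From A_Bᵀ y = c: 6·y_butter + 5·y_yeast = 92; 5·y_butter + 6·y_yeast = 89.5.
This yields shadow prices y_butter = 9.5, y_yeast = 7.
focaccia enters the basis when its profit ≥ yᵀa₃ = 9.5·4 + 7·3 = 59.

59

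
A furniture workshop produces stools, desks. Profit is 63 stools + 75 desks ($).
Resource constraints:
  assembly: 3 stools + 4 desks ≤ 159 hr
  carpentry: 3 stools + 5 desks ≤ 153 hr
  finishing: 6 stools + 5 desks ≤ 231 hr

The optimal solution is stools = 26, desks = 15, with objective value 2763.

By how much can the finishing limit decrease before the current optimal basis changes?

Binding constraints: carpentry, finishing. The basis is B = [[3,5],[6,5]] with det -15.
Per unit decrease in finishing, x* moves by d = (-0.3333, 0.2).
The basis stays optimal until stools reaches 0; allowable decrease = 78 hr.

78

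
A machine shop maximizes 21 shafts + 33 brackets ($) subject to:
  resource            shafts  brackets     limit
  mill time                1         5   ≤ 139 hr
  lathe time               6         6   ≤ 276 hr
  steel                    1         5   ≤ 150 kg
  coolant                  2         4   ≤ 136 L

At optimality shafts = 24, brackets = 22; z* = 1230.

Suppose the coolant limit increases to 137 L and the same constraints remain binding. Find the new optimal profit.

1236

Check each constraint at x*: mill time 134/139 (slack 5); lathe time 276/276 (tight); steel 134/150 (slack 16); coolant 136/136 (tight).
By complementary slackness, y = 0 for the non-binding constraints.
The binding rows give the dual system: 6·y_lathe time + 2·y_coolant = 21 and 6·y_lathe time + 4·y_coolant = 33.
Solving: y_lathe time = 1.5, y_coolant = 6.
Δz = y_coolant·Δb = 6 × (1) = 6, so new z* = 1230 + 6 = 1236.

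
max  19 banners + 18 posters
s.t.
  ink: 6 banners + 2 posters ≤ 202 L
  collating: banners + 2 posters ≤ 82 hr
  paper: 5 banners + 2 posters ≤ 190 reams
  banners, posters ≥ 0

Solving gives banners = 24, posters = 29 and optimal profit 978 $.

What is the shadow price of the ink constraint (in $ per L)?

At the optimum: ink uses 202 of 202 (binding); collating uses 82 of 82 (binding); paper uses 178 of 190 (slack = 12).
Since paper is not tight, its dual is 0.
The binding rows give the dual system: 6·y_ink + 1·y_collating = 19 and 2·y_ink + 2·y_collating = 18.
→ y_ink = 2 and y_collating = 7.
Shadow price of ink = 2.

2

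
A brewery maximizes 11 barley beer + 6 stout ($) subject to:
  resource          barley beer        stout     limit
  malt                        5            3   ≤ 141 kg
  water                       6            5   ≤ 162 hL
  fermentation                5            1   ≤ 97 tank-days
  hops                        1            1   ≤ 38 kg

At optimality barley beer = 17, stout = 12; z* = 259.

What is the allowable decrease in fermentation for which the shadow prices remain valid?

Binding constraints: water, fermentation. The basis is B = [[6,5],[5,1]] with det -19.
Per unit decrease in fermentation, x* moves by d = (-0.2632, 0.3158).
The basis stays optimal until barley beer reaches 0; allowable decrease = 64.6 tank-days.

64.6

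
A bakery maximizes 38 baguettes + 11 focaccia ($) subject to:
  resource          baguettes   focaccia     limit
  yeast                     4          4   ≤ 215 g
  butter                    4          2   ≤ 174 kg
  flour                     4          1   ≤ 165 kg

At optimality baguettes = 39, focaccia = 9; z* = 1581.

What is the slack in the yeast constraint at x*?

23

yeast used = 4·39 + 4·9 = 192; slack = 215 − 192 = 23.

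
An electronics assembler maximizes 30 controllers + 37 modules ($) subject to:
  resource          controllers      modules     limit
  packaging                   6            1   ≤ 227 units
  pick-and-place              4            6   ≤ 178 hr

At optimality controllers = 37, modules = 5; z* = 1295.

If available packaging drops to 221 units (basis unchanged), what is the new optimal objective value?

1289

Check each constraint at x*: packaging 227/227 (tight); pick-and-place 178/178 (tight).
From A_Bᵀ y = c: 6·y_packaging + 4·y_pick-and-place = 30; 1·y_packaging + 6·y_pick-and-place = 37.
Solving: y_packaging = 1, y_pick-and-place = 6.
Δz = y_packaging·Δb = 1 × (-6) = -6, so new z* = 1295 − 6 = 1289.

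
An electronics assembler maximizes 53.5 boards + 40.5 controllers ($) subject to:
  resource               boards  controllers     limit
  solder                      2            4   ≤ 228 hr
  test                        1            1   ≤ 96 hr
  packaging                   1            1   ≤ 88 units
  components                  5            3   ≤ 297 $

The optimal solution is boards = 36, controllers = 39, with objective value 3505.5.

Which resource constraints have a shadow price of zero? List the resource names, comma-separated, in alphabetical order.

solder: 228/228 (binding)
test: 75/96 (slack 21)
packaging: 75/88 (slack 13)
components: 297/297 (binding)
By complementary slackness, a constraint with positive slack has shadow price 0 → packaging, test.

packaging, test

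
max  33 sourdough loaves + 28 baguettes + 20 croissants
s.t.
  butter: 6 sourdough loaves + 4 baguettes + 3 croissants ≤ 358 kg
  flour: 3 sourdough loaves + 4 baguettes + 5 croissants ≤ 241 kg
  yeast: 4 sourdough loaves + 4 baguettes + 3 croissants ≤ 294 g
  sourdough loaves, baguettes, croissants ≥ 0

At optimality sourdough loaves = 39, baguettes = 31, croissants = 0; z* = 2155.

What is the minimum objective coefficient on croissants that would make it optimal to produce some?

27

Binding: butter and flour. Non-binding: yeast (14 unused).
Since yeast is not tight, its dual is 0.
From A_Bᵀ y = c: 6·y_butter + 3·y_flour = 33; 4·y_butter + 4·y_flour = 28.
→ y_butter = 4 and y_flour = 3.
croissants enters the basis when its profit ≥ yᵀa₃ = 4·3 + 3·5 = 27.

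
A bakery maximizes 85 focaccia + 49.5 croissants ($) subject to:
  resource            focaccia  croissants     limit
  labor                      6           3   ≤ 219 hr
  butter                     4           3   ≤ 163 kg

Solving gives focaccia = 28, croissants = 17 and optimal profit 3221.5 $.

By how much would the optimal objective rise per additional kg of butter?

At the optimum: labor uses 219 of 219 (binding); butter uses 163 of 163 (binding).
From A_Bᵀ y = c: 6·y_labor + 4·y_butter = 85; 3·y_labor + 3·y_butter = 49.5.
Solving: y_labor = 9.5, y_butter = 7.
Shadow price of butter = 7.

7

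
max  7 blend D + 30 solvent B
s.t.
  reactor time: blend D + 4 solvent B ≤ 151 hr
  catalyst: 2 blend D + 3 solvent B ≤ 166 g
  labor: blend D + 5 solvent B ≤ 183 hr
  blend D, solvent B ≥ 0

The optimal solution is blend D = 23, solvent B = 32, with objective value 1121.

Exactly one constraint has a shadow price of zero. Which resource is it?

reactor time: 151/151 (binding)
catalyst: 142/166 (slack 24)
labor: 183/183 (binding)
By complementary slackness, a constraint with positive slack has shadow price 0 → catalyst.

catalyst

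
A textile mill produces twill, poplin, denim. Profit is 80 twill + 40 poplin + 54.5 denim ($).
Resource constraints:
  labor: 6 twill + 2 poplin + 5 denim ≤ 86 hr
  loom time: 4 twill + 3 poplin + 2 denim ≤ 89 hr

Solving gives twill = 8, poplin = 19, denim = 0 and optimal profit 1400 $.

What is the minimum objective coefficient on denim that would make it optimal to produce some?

56

At the optimum: labor uses 86 of 86 (binding); loom time uses 89 of 89 (binding).
The binding rows give the dual system: 6·y_labor + 4·y_loom time = 80 and 2·y_labor + 3·y_loom time = 40.
→ y_labor = 8 and y_loom time = 8.
denim enters the basis when its profit ≥ yᵀa₃ = 8·5 + 8·2 = 56.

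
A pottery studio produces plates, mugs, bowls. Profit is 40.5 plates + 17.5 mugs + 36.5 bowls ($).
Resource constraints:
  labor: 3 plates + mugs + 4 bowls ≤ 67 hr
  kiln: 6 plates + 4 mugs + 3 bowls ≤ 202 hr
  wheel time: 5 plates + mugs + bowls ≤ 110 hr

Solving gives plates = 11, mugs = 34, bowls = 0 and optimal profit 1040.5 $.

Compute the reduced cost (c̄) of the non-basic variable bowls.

-7.5

Check each constraint at x*: labor 67/67 (tight); kiln 202/202 (tight); wheel time 89/110 (slack 21).
Slack constraints have shadow price 0 (complementary slackness).
Dual feasibility on the basic columns requires 3·y_labor + 6·y_kiln = 40.5, 1·y_labor + 4·y_kiln = 17.5.
→ y_labor = 9.5 and y_kiln = 2.
Reduced cost of bowls: c₃ − yᵀa₃ = 36.5 − (9.5·4 + 2·3) = 36.5 − 44 = -7.5.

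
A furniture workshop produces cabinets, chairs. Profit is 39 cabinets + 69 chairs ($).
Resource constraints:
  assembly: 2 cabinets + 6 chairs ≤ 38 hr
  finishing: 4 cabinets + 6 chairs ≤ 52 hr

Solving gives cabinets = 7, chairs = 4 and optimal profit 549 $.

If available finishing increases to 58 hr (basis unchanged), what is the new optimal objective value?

Both assembly and finishing are binding at x*.
Dual feasibility on the basic columns requires 2·y_assembly + 4·y_finishing = 39, 6·y_assembly + 6·y_finishing = 69.
→ y_assembly = 3.5 and y_finishing = 8.
Δz = y_finishing·Δb = 8 × (6) = 48, so new z* = 549 + 48 = 597.

597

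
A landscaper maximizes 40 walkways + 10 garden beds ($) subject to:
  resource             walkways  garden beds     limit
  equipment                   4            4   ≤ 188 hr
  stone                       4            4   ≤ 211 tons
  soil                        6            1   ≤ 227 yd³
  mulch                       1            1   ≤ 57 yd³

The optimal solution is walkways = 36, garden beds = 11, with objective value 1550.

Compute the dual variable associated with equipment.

1

Check each constraint at x*: equipment 188/188 (tight); stone 188/211 (slack 23); soil 227/227 (tight); mulch 47/57 (slack 10).
Since stone, mulch are not tight, their duals are 0.
From A_Bᵀ y = c: 4·y_equipment + 6·y_soil = 40; 4·y_equipment + 1·y_soil = 10.
→ y_equipment = 1 and y_soil = 6.
Shadow price of equipment = 1.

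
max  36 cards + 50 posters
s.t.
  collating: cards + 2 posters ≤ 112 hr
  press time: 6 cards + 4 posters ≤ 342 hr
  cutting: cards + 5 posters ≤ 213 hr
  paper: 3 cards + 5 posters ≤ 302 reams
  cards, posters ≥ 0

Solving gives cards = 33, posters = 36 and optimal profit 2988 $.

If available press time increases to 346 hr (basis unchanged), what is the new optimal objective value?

3008

Binding: press time and cutting. Non-binding: collating (7 unused), paper (23 unused).
Since collating, paper are not tight, their duals are 0.
The binding rows give the dual system: 6·y_press time + 1·y_cutting = 36 and 4·y_press time + 5·y_cutting = 50.
→ y_press time = 5 and y_cutting = 6.
Δz = y_press time·Δb = 5 × (4) = 20, so new z* = 2988 + 20 = 3008.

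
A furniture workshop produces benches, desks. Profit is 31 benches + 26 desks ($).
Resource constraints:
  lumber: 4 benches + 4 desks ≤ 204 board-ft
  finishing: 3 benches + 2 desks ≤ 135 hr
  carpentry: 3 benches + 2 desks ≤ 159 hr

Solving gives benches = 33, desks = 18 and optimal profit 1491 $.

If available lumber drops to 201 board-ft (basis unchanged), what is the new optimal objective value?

Check each constraint at x*: lumber 204/204 (tight); finishing 135/135 (tight); carpentry 135/159 (slack 24).
Since carpentry is not tight, its dual is 0.
Dual feasibility on the basic columns requires 4·y_lumber + 3·y_finishing = 31, 4·y_lumber + 2·y_finishing = 26.
Solving: y_lumber = 4, y_finishing = 5.
Δz = y_lumber·Δb = 4 × (-3) = -12, so new z* = 1491 − 12 = 1479.

1479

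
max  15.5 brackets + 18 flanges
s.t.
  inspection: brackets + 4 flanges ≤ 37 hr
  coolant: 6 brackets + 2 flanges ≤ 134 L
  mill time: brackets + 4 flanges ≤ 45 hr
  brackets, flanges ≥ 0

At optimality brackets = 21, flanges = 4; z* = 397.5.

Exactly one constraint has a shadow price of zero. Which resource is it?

mill time

inspection: 37/37 (binding)
coolant: 134/134 (binding)
mill time: 37/45 (slack 8)
By complementary slackness, a constraint with positive slack has shadow price 0 → mill time.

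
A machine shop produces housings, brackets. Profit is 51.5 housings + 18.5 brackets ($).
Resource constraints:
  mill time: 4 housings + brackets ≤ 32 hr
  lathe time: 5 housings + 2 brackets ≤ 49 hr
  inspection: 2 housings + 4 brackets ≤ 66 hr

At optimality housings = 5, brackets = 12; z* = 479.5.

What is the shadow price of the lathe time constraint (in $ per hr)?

Binding: mill time and lathe time. Non-binding: inspection (8 unused).
Since inspection is not tight, its dual is 0.
From A_Bᵀ y = c: 4·y_mill time + 5·y_lathe time = 51.5; 1·y_mill time + 2·y_lathe time = 18.5.
→ y_mill time = 3.5 and y_lathe time = 7.5.
Shadow price of lathe time = 7.5.

7.5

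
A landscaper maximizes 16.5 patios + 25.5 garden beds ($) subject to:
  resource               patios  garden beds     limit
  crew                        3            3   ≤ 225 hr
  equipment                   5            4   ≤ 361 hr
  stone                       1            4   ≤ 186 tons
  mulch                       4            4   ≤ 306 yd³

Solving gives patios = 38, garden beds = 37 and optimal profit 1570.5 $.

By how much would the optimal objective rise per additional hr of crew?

Check each constraint at x*: crew 225/225 (tight); equipment 338/361 (slack 23); stone 186/186 (tight); mulch 300/306 (slack 6).
Slack constraints have shadow price 0 (complementary slackness).
From A_Bᵀ y = c: 3·y_crew + 1·y_stone = 16.5; 3·y_crew + 4·y_stone = 25.5.
Solving: y_crew = 4.5, y_stone = 3.
Shadow price of crew = 4.5.

4.5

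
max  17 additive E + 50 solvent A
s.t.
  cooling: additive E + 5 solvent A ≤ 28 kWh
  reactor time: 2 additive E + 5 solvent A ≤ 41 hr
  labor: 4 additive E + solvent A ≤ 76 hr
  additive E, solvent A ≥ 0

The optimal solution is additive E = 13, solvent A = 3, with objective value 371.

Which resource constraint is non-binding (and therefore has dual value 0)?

cooling: 28/28 (binding)
reactor time: 41/41 (binding)
labor: 55/76 (slack 21)
By complementary slackness, a constraint with positive slack has shadow price 0 → labor.

labor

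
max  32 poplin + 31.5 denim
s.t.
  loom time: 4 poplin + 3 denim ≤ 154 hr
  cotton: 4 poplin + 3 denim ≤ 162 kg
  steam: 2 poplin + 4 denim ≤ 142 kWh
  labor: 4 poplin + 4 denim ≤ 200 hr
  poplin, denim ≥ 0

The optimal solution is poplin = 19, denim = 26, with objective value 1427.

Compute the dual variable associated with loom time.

Check each constraint at x*: loom time 154/154 (tight); cotton 154/162 (slack 8); steam 142/142 (tight); labor 180/200 (slack 20).
Slack constraints have shadow price 0 (complementary slackness).
The binding rows give the dual system: 4·y_loom time + 2·y_steam = 32 and 3·y_loom time + 4·y_steam = 31.5.
→ y_loom time = 6.5 and y_steam = 3.
Shadow price of loom time = 6.5.

6.5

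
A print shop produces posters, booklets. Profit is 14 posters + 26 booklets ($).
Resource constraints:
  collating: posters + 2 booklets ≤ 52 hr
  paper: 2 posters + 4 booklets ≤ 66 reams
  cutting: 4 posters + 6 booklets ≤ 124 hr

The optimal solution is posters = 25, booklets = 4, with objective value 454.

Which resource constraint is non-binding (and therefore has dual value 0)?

collating

collating: 33/52 (slack 19)
paper: 66/66 (binding)
cutting: 124/124 (binding)
By complementary slackness, a constraint with positive slack has shadow price 0 → collating.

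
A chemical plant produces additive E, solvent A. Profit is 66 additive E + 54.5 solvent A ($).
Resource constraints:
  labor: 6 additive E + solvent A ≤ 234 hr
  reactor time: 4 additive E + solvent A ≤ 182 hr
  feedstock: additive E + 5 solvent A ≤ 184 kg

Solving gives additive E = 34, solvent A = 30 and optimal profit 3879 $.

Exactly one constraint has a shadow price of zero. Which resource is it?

reactor time

labor: 234/234 (binding)
reactor time: 166/182 (slack 16)
feedstock: 184/184 (binding)
By complementary slackness, a constraint with positive slack has shadow price 0 → reactor time.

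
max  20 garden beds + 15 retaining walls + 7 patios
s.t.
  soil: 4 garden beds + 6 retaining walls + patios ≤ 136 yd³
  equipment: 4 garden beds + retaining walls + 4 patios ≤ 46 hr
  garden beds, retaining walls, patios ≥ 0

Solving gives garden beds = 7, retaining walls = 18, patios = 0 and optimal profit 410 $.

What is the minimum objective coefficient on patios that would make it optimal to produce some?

14

Both soil and equipment are binding at x*.
The binding rows give the dual system: 4·y_soil + 4·y_equipment = 20 and 6·y_soil + 1·y_equipment = 15.
→ y_soil = 2 and y_equipment = 3.
patios enters the basis when its profit ≥ yᵀa₃ = 2·1 + 3·4 = 14.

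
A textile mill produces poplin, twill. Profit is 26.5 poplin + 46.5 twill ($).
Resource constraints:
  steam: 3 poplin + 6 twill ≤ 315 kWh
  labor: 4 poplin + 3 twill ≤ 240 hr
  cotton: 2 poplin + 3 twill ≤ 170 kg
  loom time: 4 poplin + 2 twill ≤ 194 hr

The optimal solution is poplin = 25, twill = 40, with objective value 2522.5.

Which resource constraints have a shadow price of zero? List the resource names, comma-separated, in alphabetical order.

steam: 315/315 (binding)
labor: 220/240 (slack 20)
cotton: 170/170 (binding)
loom time: 180/194 (slack 14)
By complementary slackness, a constraint with positive slack has shadow price 0 → labor, loom time.

labor, loom time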